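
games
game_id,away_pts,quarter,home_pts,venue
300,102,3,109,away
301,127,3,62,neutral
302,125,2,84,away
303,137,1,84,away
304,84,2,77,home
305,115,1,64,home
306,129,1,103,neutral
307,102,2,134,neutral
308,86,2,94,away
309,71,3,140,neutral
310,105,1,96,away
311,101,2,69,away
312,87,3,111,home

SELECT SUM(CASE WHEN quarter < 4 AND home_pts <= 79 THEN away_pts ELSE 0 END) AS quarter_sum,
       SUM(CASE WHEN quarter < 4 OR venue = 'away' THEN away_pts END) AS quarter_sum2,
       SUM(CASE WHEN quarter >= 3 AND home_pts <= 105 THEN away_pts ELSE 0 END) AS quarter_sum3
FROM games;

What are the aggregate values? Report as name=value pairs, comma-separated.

quarter_sum=427, quarter_sum2=1371, quarter_sum3=127

[quarter_sum: quarter < 4 AND home_pts <= 79]
game_id=300: ✗
game_id=301: ✓ → 127
game_id=302: ✗
game_id=303: ✗
game_id=304: ✓ → 84
game_id=305: ✓ → 115
game_id=306: ✗
game_id=307: ✗
game_id=308: ✗
game_id=309: ✗
game_id=310: ✗
game_id=311: ✓ → 101
game_id=312: ✗
quarter_sum = 127 + 84 + 115 + 101 = 427
—
[quarter_sum2: quarter < 4 OR venue = 'away']
game_id=300: ✓ → 102
game_id=301: ✓ → 127
game_id=302: ✓ → 125
game_id=303: ✓ → 137
game_id=304: ✓ → 84
game_id=305: ✓ → 115
game_id=306: ✓ → 129
game_id=307: ✓ → 102
game_id=308: ✓ → 86
game_id=309: ✓ → 71
game_id=310: ✓ → 105
game_id=311: ✓ → 101
game_id=312: ✓ → 87
quarter_sum2 = 102 + 127 + 125 + 137 + 84 + 115 + 129 + 102 + 86 + 71 + 105 + 101 + 87 = 1371
—
[quarter_sum3: quarter >= 3 AND home_pts <= 105]
game_id=300: ✗
game_id=301: ✓ → 127
game_id=302: ✗
game_id=303: ✗
game_id=304: ✗
game_id=305: ✗
game_id=306: ✗
game_id=307: ✗
game_id=308: ✗
game_id=309: ✗
game_id=310: ✗
game_id=311: ✗
game_id=312: ✗
quarter_sum3 = 127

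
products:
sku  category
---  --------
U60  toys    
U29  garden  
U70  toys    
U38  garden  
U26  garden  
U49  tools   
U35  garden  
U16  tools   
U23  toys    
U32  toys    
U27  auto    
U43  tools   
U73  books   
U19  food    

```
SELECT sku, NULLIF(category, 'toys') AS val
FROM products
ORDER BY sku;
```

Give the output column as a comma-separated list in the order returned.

tools, food, NULL, garden, auto, garden, NULL, garden, garden, tools, tools, NULL, NULL, books

sku=U16: category=tools vs toys: differ → tools
sku=U19: category=food vs toys: differ → food
sku=U23: category=toys vs toys: equal → NULL
sku=U26: category=garden vs toys: differ → garden
sku=U27: category=auto vs toys: differ → auto
sku=U29: category=garden vs toys: differ → garden
sku=U32: category=toys vs toys: equal → NULL
sku=U35: category=garden vs toys: differ → garden
sku=U38: category=garden vs toys: differ → garden
sku=U43: category=tools vs toys: differ → tools
sku=U49: category=tools vs toys: differ → tools
sku=U60: category=toys vs toys: equal → NULL
sku=U70: category=toys vs toys: equal → NULL
sku=U73: category=books vs toys: differ → books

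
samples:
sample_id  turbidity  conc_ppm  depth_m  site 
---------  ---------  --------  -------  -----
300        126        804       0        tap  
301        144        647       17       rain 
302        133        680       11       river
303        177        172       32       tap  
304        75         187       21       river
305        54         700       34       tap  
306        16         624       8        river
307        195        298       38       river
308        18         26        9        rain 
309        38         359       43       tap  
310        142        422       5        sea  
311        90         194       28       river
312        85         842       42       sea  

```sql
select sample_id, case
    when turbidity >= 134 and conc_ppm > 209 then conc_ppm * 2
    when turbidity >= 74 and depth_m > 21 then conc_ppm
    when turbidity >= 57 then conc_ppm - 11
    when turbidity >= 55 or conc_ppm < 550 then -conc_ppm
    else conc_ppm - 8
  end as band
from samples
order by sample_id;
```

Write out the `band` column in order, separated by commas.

sample_id=300: turbidity >= 57 → 793
sample_id=301: turbidity >= 134 and conc_ppm > 209 → 1294
sample_id=302: turbidity >= 57 → 669
sample_id=303: turbidity >= 74 and depth_m > 21 → 172
sample_id=304: turbidity >= 57 → 176
sample_id=305: ELSE → 692
sample_id=306: ELSE → 616
sample_id=307: turbidity >= 134 and conc_ppm > 209 → 596
sample_id=308: turbidity >= 55 or conc_ppm < 550 → -26
sample_id=309: turbidity >= 55 or conc_ppm < 550 → -359
sample_id=310: turbidity >= 134 and conc_ppm > 209 → 844
sample_id=311: turbidity >= 74 and depth_m > 21 → 194
sample_id=312: turbidity >= 74 and depth_m > 21 → 842

793, 1294, 669, 172, 176, 692, 616, 596, -26, -359, 844, 194, 842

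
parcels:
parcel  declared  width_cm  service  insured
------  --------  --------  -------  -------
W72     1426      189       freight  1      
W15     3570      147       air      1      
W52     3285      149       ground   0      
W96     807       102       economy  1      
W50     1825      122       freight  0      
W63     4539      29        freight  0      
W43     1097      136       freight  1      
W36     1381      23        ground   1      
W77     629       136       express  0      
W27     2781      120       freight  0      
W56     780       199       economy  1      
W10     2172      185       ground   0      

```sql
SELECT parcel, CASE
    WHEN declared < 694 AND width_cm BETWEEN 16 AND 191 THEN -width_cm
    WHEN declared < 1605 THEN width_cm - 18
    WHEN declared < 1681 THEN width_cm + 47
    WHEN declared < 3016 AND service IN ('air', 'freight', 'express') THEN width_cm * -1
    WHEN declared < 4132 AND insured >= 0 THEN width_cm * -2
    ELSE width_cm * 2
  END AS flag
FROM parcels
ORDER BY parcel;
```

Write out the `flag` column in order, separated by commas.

-370, -294, -120, 5, 118, -122, -298, 181, 58, 171, -136, 84

parcel=W10: declared < 4132 AND insured >= 0 → -370
parcel=W15: declared < 4132 AND insured >= 0 → -294
parcel=W27: declared < 3016 AND service IN ('air', 'freight', 'express') → -120
parcel=W36: declared < 1605 → 5
parcel=W43: declared < 1605 → 118
parcel=W50: declared < 3016 AND service IN ('air', 'freight', 'express') → -122
parcel=W52: declared < 4132 AND insured >= 0 → -298
parcel=W56: declared < 1605 → 181
parcel=W63: ELSE → 58
parcel=W72: declared < 1605 → 171
parcel=W77: declared < 694 AND width_cm BETWEEN 16 AND 191 → -136
parcel=W96: declared < 1605 → 84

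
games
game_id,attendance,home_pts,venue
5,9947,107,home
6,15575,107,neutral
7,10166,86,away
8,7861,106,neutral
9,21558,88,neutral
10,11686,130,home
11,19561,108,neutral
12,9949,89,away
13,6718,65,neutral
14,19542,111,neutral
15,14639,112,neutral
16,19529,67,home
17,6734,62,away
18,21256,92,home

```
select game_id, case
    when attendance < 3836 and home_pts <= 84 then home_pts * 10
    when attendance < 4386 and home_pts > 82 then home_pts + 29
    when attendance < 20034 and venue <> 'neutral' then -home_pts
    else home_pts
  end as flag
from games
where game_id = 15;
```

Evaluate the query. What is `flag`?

112

game_id = 15: attendance=14639, home_pts=112, venue=neutral.
attendance < 3836 and home_pts <= 84 → false
attendance < 4386 and home_pts > 82 → false
attendance < 20034 and venue <> 'neutral' → false
No prior WHEN matched → ELSE → 112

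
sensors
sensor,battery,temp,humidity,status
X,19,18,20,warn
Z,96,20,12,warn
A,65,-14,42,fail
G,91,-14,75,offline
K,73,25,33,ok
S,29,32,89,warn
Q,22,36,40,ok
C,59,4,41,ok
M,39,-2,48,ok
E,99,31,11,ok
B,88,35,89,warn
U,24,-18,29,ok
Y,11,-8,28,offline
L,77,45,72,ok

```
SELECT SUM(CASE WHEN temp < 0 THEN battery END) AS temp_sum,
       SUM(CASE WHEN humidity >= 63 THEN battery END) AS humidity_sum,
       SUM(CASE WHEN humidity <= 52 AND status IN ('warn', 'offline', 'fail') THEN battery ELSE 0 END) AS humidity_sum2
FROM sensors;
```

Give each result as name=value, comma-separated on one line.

temp_sum=230, humidity_sum=285, humidity_sum2=191

[temp_sum: temp < 0]
sensor=X: ✗
sensor=Z: ✗
sensor=A: ✓ → 65
sensor=G: ✓ → 91
sensor=K: ✗
sensor=S: ✗
sensor=Q: ✗
sensor=C: ✗
sensor=M: ✓ → 39
sensor=E: ✗
sensor=B: ✗
sensor=U: ✓ → 24
sensor=Y: ✓ → 11
sensor=L: ✗
temp_sum = 65 + 91 + 39 + 24 + 11 = 230
—
[humidity_sum: humidity >= 63]
sensor=X: ✗
sensor=Z: ✗
sensor=A: ✗
sensor=G: ✓ → 91
sensor=K: ✗
sensor=S: ✓ → 29
sensor=Q: ✗
sensor=C: ✗
sensor=M: ✗
sensor=E: ✗
sensor=B: ✓ → 88
sensor=U: ✗
sensor=Y: ✗
sensor=L: ✓ → 77
humidity_sum = 91 + 29 + 88 + 77 = 285
—
[humidity_sum2: humidity <= 52 AND status IN ('warn', 'offline', 'fail')]
sensor=X: ✓ → 19
sensor=Z: ✓ → 96
sensor=A: ✓ → 65
sensor=G: ✗
sensor=K: ✗
sensor=S: ✗
sensor=Q: ✗
sensor=C: ✗
sensor=M: ✗
sensor=E: ✗
sensor=B: ✗
sensor=U: ✗
sensor=Y: ✓ → 11
sensor=L: ✗
humidity_sum2 = 19 + 96 + 65 + 11 = 191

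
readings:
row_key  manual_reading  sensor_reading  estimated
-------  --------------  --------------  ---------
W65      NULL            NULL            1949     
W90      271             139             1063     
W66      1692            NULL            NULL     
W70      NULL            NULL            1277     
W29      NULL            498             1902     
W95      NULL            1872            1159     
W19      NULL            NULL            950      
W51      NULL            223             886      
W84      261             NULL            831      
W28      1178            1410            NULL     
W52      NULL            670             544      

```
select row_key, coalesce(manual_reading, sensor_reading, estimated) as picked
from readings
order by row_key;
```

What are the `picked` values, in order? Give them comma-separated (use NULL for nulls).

950, 1178, 498, 223, 670, 1949, 1692, 1277, 261, 271, 1872

row_key=W19: manual_reading=NULL, sensor_reading=NULL, estimated=950 → 950
row_key=W28: manual_reading=1178 → 1178
row_key=W29: manual_reading=NULL, sensor_reading=498 → 498
row_key=W51: manual_reading=NULL, sensor_reading=223 → 223
row_key=W52: manual_reading=NULL, sensor_reading=670 → 670
row_key=W65: manual_reading=NULL, sensor_reading=NULL, estimated=1949 → 1949
row_key=W66: manual_reading=1692 → 1692
row_key=W70: manual_reading=NULL, sensor_reading=NULL, estimated=1277 → 1277
row_key=W84: manual_reading=261 → 261
row_key=W90: manual_reading=271 → 271
row_key=W95: manual_reading=NULL, sensor_reading=1872 → 1872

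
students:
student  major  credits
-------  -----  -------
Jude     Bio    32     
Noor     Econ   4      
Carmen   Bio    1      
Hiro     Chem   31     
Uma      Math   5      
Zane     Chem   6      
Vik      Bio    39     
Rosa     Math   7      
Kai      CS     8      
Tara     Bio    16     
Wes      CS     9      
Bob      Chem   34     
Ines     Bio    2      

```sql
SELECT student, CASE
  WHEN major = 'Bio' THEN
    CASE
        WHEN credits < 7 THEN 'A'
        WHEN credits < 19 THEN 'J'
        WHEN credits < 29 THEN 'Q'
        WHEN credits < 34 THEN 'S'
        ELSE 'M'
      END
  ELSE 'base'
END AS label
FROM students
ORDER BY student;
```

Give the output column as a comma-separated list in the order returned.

student=Bob: major='Chem' → outer ELSE → base
student=Carmen: major='Bio' → inner[credits < 7] → A
student=Hiro: major='Chem' → outer ELSE → base
student=Ines: major='Bio' → inner[credits < 7] → A
student=Jude: major='Bio' → inner[credits < 34] → S
student=Kai: major='CS' → outer ELSE → base
student=Noor: major='Econ' → outer ELSE → base
student=Rosa: major='Math' → outer ELSE → base
student=Tara: major='Bio' → inner[credits < 19] → J
student=Uma: major='Math' → outer ELSE → base
student=Vik: major='Bio' → inner[ELSE] → M
student=Wes: major='CS' → outer ELSE → base
student=Zane: major='Chem' → outer ELSE → base

base, A, base, A, S, base, base, base, J, base, M, base, base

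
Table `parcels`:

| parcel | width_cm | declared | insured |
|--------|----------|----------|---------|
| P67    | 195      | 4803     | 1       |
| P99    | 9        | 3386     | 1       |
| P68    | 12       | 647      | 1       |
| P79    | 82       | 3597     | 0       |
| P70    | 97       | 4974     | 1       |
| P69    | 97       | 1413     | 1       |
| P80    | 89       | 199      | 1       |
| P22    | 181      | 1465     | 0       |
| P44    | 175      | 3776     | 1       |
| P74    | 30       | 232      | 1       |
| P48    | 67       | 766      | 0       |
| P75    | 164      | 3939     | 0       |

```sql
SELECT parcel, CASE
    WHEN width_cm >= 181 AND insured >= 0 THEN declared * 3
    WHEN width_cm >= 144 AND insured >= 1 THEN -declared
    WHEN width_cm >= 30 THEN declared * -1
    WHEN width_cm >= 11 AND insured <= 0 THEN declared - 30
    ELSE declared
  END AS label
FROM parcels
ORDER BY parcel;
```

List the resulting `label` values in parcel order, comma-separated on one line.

parcel=P22: width_cm >= 181 AND insured >= 0 → 4395
parcel=P44: width_cm >= 144 AND insured >= 1 → -3776
parcel=P48: width_cm >= 30 → -766
parcel=P67: width_cm >= 181 AND insured >= 0 → 14409
parcel=P68: ELSE → 647
parcel=P69: width_cm >= 30 → -1413
parcel=P70: width_cm >= 30 → -4974
parcel=P74: width_cm >= 30 → -232
parcel=P75: width_cm >= 30 → -3939
parcel=P79: width_cm >= 30 → -3597
parcel=P80: width_cm >= 30 → -199
parcel=P99: ELSE → 3386

4395, -3776, -766, 14409, 647, -1413, -4974, -232, -3939, -3597, -199, 3386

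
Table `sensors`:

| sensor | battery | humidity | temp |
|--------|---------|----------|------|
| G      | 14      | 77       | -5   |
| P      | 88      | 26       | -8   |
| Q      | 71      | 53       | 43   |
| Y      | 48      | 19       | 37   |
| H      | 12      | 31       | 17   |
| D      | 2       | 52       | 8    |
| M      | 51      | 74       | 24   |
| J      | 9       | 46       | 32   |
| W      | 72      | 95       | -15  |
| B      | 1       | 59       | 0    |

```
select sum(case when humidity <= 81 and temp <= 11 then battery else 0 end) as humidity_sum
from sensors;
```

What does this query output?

sensor=G: ✓ → 14
sensor=P: ✓ → 88
sensor=Q: ✗
sensor=Y: ✗
sensor=H: ✗
sensor=D: ✓ → 2
sensor=M: ✗
sensor=J: ✗
sensor=W: ✗
sensor=B: ✓ → 1
humidity_sum = 14 + 88 + 2 + 1 = 105

105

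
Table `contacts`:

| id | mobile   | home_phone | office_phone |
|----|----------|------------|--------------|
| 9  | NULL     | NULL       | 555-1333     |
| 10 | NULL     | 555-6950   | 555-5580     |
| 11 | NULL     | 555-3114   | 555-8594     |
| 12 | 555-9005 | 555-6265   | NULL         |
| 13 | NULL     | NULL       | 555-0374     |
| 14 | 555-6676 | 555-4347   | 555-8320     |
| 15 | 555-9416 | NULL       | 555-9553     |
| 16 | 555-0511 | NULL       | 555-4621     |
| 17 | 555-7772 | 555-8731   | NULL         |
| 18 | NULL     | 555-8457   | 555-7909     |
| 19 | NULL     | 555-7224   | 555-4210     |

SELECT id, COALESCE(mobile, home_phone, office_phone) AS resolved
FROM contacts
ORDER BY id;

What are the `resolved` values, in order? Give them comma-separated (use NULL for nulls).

id=9: mobile=NULL, home_phone=NULL, office_phone=555-1333 → 555-1333
id=10: mobile=NULL, home_phone=555-6950 → 555-6950
id=11: mobile=NULL, home_phone=555-3114 → 555-3114
id=12: mobile=555-9005 → 555-9005
id=13: mobile=NULL, home_phone=NULL, office_phone=555-0374 → 555-0374
id=14: mobile=555-6676 → 555-6676
id=15: mobile=555-9416 → 555-9416
id=16: mobile=555-0511 → 555-0511
id=17: mobile=555-7772 → 555-7772
id=18: mobile=NULL, home_phone=555-8457 → 555-8457
id=19: mobile=NULL, home_phone=555-7224 → 555-7224

555-1333, 555-6950, 555-3114, 555-9005, 555-0374, 555-6676, 555-9416, 555-0511, 555-7772, 555-8457, 555-7224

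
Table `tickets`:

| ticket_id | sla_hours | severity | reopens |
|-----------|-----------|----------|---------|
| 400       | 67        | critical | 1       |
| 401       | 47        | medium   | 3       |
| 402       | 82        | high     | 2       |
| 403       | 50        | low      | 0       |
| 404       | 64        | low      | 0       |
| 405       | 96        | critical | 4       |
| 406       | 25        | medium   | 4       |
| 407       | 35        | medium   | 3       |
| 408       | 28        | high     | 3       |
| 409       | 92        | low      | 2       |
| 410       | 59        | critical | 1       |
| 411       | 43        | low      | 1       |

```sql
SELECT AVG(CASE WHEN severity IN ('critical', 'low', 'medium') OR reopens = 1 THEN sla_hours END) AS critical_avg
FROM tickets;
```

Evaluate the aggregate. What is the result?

ticket_id=400: ✓ → 67
ticket_id=401: ✓ → 47
ticket_id=402: ✗
ticket_id=403: ✓ → 50
ticket_id=404: ✓ → 64
ticket_id=405: ✓ → 96
ticket_id=406: ✓ → 25
ticket_id=407: ✓ → 35
ticket_id=408: ✗
ticket_id=409: ✓ → 92
ticket_id=410: ✓ → 59
ticket_id=411: ✓ → 43
critical_avg = (67 + 47 + 50 + 64 + 96 + 25 + 35 + 92 + 59 + 43) / 10 = 57.8

57.8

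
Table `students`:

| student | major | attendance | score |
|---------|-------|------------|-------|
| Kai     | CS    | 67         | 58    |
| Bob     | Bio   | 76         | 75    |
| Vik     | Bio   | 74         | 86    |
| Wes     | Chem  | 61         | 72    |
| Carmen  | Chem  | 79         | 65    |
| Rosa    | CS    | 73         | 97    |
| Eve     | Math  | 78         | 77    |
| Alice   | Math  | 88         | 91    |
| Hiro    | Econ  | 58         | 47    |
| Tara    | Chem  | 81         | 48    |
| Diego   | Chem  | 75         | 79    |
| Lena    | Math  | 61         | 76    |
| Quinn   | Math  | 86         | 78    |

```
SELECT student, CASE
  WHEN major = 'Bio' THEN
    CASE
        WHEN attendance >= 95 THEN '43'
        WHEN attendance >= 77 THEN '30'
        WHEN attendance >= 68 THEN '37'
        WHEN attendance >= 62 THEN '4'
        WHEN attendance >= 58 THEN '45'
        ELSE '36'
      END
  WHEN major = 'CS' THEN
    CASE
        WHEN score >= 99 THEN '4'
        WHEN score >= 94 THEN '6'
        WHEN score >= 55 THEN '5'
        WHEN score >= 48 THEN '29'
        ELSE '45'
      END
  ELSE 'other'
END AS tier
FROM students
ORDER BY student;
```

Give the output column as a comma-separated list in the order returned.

other, 37, other, other, other, other, 5, other, other, 6, other, 37, other

student=Alice: major='Math' → outer ELSE → other
student=Bob: major='Bio' → inner[attendance >= 68] → 37
student=Carmen: major='Chem' → outer ELSE → other
student=Diego: major='Chem' → outer ELSE → other
student=Eve: major='Math' → outer ELSE → other
student=Hiro: major='Econ' → outer ELSE → other
student=Kai: major='CS' → inner[score >= 55] → 5
student=Lena: major='Math' → outer ELSE → other
student=Quinn: major='Math' → outer ELSE → other
student=Rosa: major='CS' → inner[score >= 94] → 6
student=Tara: major='Chem' → outer ELSE → other
student=Vik: major='Bio' → inner[attendance >= 68] → 37
student=Wes: major='Chem' → outer ELSE → other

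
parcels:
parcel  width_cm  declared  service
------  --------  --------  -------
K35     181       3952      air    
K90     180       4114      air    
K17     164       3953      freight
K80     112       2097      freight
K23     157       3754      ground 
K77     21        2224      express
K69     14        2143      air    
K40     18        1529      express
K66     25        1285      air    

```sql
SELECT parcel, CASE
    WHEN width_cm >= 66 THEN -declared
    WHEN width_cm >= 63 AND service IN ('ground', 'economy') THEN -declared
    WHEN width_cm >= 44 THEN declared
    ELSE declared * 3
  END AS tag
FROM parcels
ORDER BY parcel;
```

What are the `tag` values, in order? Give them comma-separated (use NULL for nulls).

-3953, -3754, -3952, 4587, 3855, 6429, 6672, -2097, -4114

parcel=K17: width_cm >= 66 → -3953
parcel=K23: width_cm >= 66 → -3754
parcel=K35: width_cm >= 66 → -3952
parcel=K40: ELSE → 4587
parcel=K66: ELSE → 3855
parcel=K69: ELSE → 6429
parcel=K77: ELSE → 6672
parcel=K80: width_cm >= 66 → -2097
parcel=K90: width_cm >= 66 → -4114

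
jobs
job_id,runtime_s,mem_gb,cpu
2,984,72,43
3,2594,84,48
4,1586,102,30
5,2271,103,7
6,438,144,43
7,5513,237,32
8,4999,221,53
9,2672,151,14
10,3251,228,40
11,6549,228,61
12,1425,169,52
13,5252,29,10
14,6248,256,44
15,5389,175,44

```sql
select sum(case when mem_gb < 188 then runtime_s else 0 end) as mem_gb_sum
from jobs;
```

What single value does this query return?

22611

job_id=2: ✓ → 984
job_id=3: ✓ → 2594
job_id=4: ✓ → 1586
job_id=5: ✓ → 2271
job_id=6: ✓ → 438
job_id=7: ✗
job_id=8: ✗
job_id=9: ✓ → 2672
job_id=10: ✗
job_id=11: ✗
job_id=12: ✓ → 1425
job_id=13: ✓ → 5252
job_id=14: ✗
job_id=15: ✓ → 5389
mem_gb_sum = 984 + 2594 + 1586 + 2271 + 438 + 2672 + 1425 + 5252 + 5389 = 22611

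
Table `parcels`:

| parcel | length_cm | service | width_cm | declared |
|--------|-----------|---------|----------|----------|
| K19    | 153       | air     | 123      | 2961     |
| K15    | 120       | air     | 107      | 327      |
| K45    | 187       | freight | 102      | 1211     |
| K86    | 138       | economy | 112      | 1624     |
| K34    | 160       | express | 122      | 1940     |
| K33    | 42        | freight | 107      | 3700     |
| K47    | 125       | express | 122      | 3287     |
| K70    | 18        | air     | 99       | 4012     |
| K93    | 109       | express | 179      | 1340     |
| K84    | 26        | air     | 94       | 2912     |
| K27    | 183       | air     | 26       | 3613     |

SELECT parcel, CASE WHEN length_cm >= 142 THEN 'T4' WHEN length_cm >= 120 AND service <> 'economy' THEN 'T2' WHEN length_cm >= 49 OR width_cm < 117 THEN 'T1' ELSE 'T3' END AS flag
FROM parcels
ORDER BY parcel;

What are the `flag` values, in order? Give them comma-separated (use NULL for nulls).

T2, T4, T4, T1, T4, T4, T2, T1, T1, T1, T1

parcel=K15: length_cm >= 120 AND service <> 'economy' → T2
parcel=K19: length_cm >= 142 → T4
parcel=K27: length_cm >= 142 → T4
parcel=K33: length_cm >= 49 OR width_cm < 117 → T1
parcel=K34: length_cm >= 142 → T4
parcel=K45: length_cm >= 142 → T4
parcel=K47: length_cm >= 120 AND service <> 'economy' → T2
parcel=K70: length_cm >= 49 OR width_cm < 117 → T1
parcel=K84: length_cm >= 49 OR width_cm < 117 → T1
parcel=K86: length_cm >= 49 OR width_cm < 117 → T1
parcel=K93: length_cm >= 49 OR width_cm < 117 → T1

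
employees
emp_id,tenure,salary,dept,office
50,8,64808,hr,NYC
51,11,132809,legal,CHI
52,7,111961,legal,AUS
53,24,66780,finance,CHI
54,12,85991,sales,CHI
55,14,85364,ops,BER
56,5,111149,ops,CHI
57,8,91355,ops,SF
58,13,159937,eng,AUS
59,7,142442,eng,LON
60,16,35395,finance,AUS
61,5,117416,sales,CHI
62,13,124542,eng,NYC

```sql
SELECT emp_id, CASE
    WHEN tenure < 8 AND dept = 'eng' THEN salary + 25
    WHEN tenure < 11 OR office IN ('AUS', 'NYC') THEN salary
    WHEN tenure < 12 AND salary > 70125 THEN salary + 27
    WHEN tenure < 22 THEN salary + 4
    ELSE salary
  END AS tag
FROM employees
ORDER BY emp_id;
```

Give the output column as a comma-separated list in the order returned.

emp_id=50: tenure < 11 OR office IN ('AUS', 'NYC') → 64808
emp_id=51: tenure < 12 AND salary > 70125 → 132836
emp_id=52: tenure < 11 OR office IN ('AUS', 'NYC') → 111961
emp_id=53: ELSE → 66780
emp_id=54: tenure < 22 → 85995
emp_id=55: tenure < 22 → 85368
emp_id=56: tenure < 11 OR office IN ('AUS', 'NYC') → 111149
emp_id=57: tenure < 11 OR office IN ('AUS', 'NYC') → 91355
emp_id=58: tenure < 11 OR office IN ('AUS', 'NYC') → 159937
emp_id=59: tenure < 8 AND dept = 'eng' → 142467
emp_id=60: tenure < 11 OR office IN ('AUS', 'NYC') → 35395
emp_id=61: tenure < 11 OR office IN ('AUS', 'NYC') → 117416
emp_id=62: tenure < 11 OR office IN ('AUS', 'NYC') → 124542

64808, 132836, 111961, 66780, 85995, 85368, 111149, 91355, 159937, 142467, 35395, 117416, 124542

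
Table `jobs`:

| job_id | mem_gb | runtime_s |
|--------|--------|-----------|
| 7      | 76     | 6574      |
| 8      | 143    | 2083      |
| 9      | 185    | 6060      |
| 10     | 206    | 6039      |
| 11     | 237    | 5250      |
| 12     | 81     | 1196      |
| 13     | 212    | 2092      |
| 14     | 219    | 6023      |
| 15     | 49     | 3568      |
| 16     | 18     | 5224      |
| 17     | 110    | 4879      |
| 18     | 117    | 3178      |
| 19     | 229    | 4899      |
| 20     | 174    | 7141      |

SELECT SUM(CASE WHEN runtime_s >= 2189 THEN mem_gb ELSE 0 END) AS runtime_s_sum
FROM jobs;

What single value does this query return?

job_id=7: ✓ → 76
job_id=8: ✗
job_id=9: ✓ → 185
job_id=10: ✓ → 206
job_id=11: ✓ → 237
job_id=12: ✗
job_id=13: ✗
job_id=14: ✓ → 219
job_id=15: ✓ → 49
job_id=16: ✓ → 18
job_id=17: ✓ → 110
job_id=18: ✓ → 117
job_id=19: ✓ → 229
job_id=20: ✓ → 174
runtime_s_sum = 76 + 185 + 206 + 237 + 219 + 49 + 18 + 110 + 117 + 229 + 174 = 1620

1620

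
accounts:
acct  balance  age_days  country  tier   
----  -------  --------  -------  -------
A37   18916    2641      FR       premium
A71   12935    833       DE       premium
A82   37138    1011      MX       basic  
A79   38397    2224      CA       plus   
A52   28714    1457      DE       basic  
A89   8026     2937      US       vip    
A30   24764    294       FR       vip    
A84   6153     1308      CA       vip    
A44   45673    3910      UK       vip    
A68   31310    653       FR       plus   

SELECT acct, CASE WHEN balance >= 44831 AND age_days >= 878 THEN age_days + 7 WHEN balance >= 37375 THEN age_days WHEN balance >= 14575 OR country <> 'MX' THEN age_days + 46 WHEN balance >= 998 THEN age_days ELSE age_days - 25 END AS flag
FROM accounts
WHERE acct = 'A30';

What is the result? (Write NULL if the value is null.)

acct = A30: balance=24764, age_days=294, country=FR, tier=vip.
balance >= 44831 AND age_days >= 878 → false
balance >= 37375 → false
balance >= 14575 OR country <> 'MX' → true → 340

340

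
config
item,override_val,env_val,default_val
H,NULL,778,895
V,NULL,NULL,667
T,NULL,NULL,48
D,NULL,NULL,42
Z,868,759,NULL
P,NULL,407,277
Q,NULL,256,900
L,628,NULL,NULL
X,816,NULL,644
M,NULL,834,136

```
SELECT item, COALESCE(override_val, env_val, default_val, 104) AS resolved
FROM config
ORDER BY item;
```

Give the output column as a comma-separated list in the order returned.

42, 778, 628, 834, 407, 256, 48, 667, 816, 868

item=D: override_val=NULL, env_val=NULL, default_val=42 → 42
item=H: override_val=NULL, env_val=778 → 778
item=L: override_val=628 → 628
item=M: override_val=NULL, env_val=834 → 834
item=P: override_val=NULL, env_val=407 → 407
item=Q: override_val=NULL, env_val=256 → 256
item=T: override_val=NULL, env_val=NULL, default_val=48 → 48
item=V: override_val=NULL, env_val=NULL, default_val=667 → 667
item=X: override_val=816 → 816
item=Z: override_val=868 → 868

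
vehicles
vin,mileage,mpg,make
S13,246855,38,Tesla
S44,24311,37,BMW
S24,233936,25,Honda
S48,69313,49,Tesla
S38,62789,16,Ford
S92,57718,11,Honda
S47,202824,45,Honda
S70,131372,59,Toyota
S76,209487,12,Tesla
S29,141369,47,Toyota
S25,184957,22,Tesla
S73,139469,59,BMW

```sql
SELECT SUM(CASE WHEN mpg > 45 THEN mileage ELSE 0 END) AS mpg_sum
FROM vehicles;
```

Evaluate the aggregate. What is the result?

481523

vin=S13: ✗
vin=S44: ✗
vin=S24: ✗
vin=S48: ✓ → 69313
vin=S38: ✗
vin=S92: ✗
vin=S47: ✗
vin=S70: ✓ → 131372
vin=S76: ✗
vin=S29: ✓ → 141369
vin=S25: ✗
vin=S73: ✓ → 139469
mpg_sum = 69313 + 131372 + 141369 + 139469 = 481523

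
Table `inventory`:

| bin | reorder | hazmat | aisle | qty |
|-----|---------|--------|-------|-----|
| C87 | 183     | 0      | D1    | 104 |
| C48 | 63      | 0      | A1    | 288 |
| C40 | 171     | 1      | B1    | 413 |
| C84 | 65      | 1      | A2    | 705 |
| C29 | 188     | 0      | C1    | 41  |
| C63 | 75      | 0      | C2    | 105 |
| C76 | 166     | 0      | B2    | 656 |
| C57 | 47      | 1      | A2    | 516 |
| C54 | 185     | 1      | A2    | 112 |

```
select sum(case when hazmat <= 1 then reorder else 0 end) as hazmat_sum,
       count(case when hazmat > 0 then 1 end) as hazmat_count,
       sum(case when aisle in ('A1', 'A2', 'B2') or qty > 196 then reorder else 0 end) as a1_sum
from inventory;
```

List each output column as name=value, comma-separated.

[hazmat_sum: hazmat <= 1]
bin=C87: ✓ → 183
bin=C48: ✓ → 63
bin=C40: ✓ → 171
bin=C84: ✓ → 65
bin=C29: ✓ → 188
bin=C63: ✓ → 75
bin=C76: ✓ → 166
bin=C57: ✓ → 47
bin=C54: ✓ → 185
hazmat_sum = 183 + 63 + 171 + 65 + 188 + 75 + 166 + 47 + 185 = 1143
—
[hazmat_count: hazmat > 0]
bin=C87: ✗
bin=C48: ✗
bin=C40: ✓ → 1
bin=C84: ✓ → 1
bin=C29: ✗
bin=C63: ✗
bin=C76: ✗
bin=C57: ✓ → 1
bin=C54: ✓ → 1
hazmat_count = COUNT(1, 1, 1, 1) = 4
—
[a1_sum: aisle in ('A1', 'A2', 'B2') or qty > 196]
bin=C87: ✗
bin=C48: ✓ → 63
bin=C40: ✓ → 171
bin=C84: ✓ → 65
bin=C29: ✗
bin=C63: ✗
bin=C76: ✓ → 166
bin=C57: ✓ → 47
bin=C54: ✓ → 185
a1_sum = 63 + 171 + 65 + 166 + 47 + 185 = 697

hazmat_sum=1143, hazmat_count=4, a1_sum=697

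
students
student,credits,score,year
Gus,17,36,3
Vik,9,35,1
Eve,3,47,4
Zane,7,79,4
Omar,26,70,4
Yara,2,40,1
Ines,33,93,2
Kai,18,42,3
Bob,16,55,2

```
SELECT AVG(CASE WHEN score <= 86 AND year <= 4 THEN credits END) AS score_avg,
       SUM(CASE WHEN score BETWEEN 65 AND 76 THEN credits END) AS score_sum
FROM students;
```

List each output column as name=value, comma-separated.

score_avg=12.25, score_sum=26

[score_avg: score <= 86 AND year <= 4]
student=Gus: ✓ → 17
student=Vik: ✓ → 9
student=Eve: ✓ → 3
student=Zane: ✓ → 7
student=Omar: ✓ → 26
student=Yara: ✓ → 2
student=Ines: ✗
student=Kai: ✓ → 18
student=Bob: ✓ → 16
score_avg = (17 + 9 + 3 + 7 + 26 + 2 + 18 + 16) / 8 = 12.25
—
[score_sum: score BETWEEN 65 AND 76]
student=Gus: ✗
student=Vik: ✗
student=Eve: ✗
student=Zane: ✗
student=Omar: ✓ → 26
student=Yara: ✗
student=Ines: ✗
student=Kai: ✗
student=Bob: ✗
score_sum = 26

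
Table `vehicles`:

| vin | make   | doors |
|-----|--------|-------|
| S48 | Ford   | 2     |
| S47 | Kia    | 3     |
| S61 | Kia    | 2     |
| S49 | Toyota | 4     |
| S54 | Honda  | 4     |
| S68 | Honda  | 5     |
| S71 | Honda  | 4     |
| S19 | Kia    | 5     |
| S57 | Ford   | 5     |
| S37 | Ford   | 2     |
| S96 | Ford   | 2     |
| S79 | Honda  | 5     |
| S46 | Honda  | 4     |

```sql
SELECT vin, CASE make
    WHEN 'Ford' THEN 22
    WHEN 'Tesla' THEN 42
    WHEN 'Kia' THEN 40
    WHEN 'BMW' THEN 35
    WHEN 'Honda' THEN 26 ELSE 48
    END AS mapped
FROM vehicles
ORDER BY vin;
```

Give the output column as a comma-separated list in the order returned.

vin=S19: make='Kia' → 40
vin=S37: make='Ford' → 22
vin=S46: make='Honda' → 26
vin=S47: make='Kia' → 40
vin=S48: make='Ford' → 22
vin=S49: ELSE → 48
vin=S54: make='Honda' → 26
vin=S57: make='Ford' → 22
vin=S61: make='Kia' → 40
vin=S68: make='Honda' → 26
vin=S71: make='Honda' → 26
vin=S79: make='Honda' → 26
vin=S96: make='Ford' → 22

40, 22, 26, 40, 22, 48, 26, 22, 40, 26, 26, 26, 22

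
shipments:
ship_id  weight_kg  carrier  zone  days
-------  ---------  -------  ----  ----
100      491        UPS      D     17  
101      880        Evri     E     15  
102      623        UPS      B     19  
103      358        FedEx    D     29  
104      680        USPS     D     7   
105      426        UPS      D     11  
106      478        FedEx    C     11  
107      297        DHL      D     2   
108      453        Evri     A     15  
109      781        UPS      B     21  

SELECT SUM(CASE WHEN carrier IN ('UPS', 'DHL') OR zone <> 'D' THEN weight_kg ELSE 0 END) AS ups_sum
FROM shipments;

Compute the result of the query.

ship_id=100: ✓ → 491
ship_id=101: ✓ → 880
ship_id=102: ✓ → 623
ship_id=103: ✗
ship_id=104: ✗
ship_id=105: ✓ → 426
ship_id=106: ✓ → 478
ship_id=107: ✓ → 297
ship_id=108: ✓ → 453
ship_id=109: ✓ → 781
ups_sum = 491 + 880 + 623 + 426 + 478 + 297 + 453 + 781 = 4429

4429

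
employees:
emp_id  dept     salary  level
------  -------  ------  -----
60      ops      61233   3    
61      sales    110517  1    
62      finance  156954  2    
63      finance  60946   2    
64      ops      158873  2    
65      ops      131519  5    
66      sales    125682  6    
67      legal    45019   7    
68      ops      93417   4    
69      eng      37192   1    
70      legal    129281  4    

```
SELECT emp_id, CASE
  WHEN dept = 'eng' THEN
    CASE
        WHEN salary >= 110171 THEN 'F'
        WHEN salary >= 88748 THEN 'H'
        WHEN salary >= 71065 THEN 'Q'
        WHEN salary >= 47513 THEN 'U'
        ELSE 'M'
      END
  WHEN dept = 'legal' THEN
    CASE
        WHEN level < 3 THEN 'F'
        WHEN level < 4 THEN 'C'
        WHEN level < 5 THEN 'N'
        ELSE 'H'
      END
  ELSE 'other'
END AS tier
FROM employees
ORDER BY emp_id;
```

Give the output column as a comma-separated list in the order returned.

other, other, other, other, other, other, other, H, other, M, N

emp_id=60: dept='ops' → outer ELSE → other
emp_id=61: dept='sales' → outer ELSE → other
emp_id=62: dept='finance' → outer ELSE → other
emp_id=63: dept='finance' → outer ELSE → other
emp_id=64: dept='ops' → outer ELSE → other
emp_id=65: dept='ops' → outer ELSE → other
emp_id=66: dept='sales' → outer ELSE → other
emp_id=67: dept='legal' → inner[ELSE] → H
emp_id=68: dept='ops' → outer ELSE → other
emp_id=69: dept='eng' → inner[ELSE] → M
emp_id=70: dept='legal' → inner[level < 5] → N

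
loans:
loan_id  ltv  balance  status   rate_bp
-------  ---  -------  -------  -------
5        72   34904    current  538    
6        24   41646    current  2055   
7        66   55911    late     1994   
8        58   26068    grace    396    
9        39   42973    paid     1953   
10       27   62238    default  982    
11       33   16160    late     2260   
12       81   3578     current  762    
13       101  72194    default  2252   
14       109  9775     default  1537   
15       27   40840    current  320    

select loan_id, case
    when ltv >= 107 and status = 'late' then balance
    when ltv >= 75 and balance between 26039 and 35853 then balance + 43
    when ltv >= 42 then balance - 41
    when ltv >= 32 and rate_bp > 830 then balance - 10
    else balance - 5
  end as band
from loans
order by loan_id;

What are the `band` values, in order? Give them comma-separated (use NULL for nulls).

34863, 41641, 55870, 26027, 42963, 62233, 16150, 3537, 72153, 9734, 40835

loan_id=5: ltv >= 42 → 34863
loan_id=6: ELSE → 41641
loan_id=7: ltv >= 42 → 55870
loan_id=8: ltv >= 42 → 26027
loan_id=9: ltv >= 32 and rate_bp > 830 → 42963
loan_id=10: ELSE → 62233
loan_id=11: ltv >= 32 and rate_bp > 830 → 16150
loan_id=12: ltv >= 42 → 3537
loan_id=13: ltv >= 42 → 72153
loan_id=14: ltv >= 42 → 9734
loan_id=15: ELSE → 40835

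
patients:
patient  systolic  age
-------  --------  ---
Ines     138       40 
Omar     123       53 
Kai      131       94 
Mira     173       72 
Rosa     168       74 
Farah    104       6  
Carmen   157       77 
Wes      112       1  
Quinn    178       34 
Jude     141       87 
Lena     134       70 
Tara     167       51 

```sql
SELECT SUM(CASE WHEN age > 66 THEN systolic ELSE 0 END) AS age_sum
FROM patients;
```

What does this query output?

904

patient=Ines: ✗
patient=Omar: ✗
patient=Kai: ✓ → 131
patient=Mira: ✓ → 173
patient=Rosa: ✓ → 168
patient=Farah: ✗
patient=Carmen: ✓ → 157
patient=Wes: ✗
patient=Quinn: ✗
patient=Jude: ✓ → 141
patient=Lena: ✓ → 134
patient=Tara: ✗
age_sum = 131 + 173 + 168 + 157 + 141 + 134 = 904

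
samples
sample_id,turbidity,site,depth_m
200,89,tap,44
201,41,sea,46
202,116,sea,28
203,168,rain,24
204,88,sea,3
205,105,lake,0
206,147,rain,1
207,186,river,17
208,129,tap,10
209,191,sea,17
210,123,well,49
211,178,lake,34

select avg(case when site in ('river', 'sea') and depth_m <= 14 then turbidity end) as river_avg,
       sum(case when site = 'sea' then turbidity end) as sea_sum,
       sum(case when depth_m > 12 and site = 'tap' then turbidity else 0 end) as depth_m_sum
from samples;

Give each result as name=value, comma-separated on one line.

river_avg=88, sea_sum=436, depth_m_sum=89

[river_avg: site in ('river', 'sea') and depth_m <= 14]
sample_id=200: ✗
sample_id=201: ✗
sample_id=202: ✗
sample_id=203: ✗
sample_id=204: ✓ → 88
sample_id=205: ✗
sample_id=206: ✗
sample_id=207: ✗
sample_id=208: ✗
sample_id=209: ✗
sample_id=210: ✗
sample_id=211: ✗
river_avg = 88
—
[sea_sum: site = 'sea']
sample_id=200: ✗
sample_id=201: ✓ → 41
sample_id=202: ✓ → 116
sample_id=203: ✗
sample_id=204: ✓ → 88
sample_id=205: ✗
sample_id=206: ✗
sample_id=207: ✗
sample_id=208: ✗
sample_id=209: ✓ → 191
sample_id=210: ✗
sample_id=211: ✗
sea_sum = 41 + 116 + 88 + 191 = 436
—
[depth_m_sum: depth_m > 12 and site = 'tap']
sample_id=200: ✓ → 89
sample_id=201: ✗
sample_id=202: ✗
sample_id=203: ✗
sample_id=204: ✗
sample_id=205: ✗
sample_id=206: ✗
sample_id=207: ✗
sample_id=208: ✗
sample_id=209: ✗
sample_id=210: ✗
sample_id=211: ✗
depth_m_sum = 89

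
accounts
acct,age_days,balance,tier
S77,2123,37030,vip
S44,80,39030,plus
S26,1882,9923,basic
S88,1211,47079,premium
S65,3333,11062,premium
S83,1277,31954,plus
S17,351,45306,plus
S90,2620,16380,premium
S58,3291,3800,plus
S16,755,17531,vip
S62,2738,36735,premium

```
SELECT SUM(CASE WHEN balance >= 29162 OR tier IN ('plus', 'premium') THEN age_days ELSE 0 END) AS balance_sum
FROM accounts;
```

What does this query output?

acct=S77: ✓ → 2123
acct=S44: ✓ → 80
acct=S26: ✗
acct=S88: ✓ → 1211
acct=S65: ✓ → 3333
acct=S83: ✓ → 1277
acct=S17: ✓ → 351
acct=S90: ✓ → 2620
acct=S58: ✓ → 3291
acct=S16: ✗
acct=S62: ✓ → 2738
balance_sum = 2123 + 80 + 1211 + 3333 + 1277 + 351 + 2620 + 3291 + 2738 = 17024

17024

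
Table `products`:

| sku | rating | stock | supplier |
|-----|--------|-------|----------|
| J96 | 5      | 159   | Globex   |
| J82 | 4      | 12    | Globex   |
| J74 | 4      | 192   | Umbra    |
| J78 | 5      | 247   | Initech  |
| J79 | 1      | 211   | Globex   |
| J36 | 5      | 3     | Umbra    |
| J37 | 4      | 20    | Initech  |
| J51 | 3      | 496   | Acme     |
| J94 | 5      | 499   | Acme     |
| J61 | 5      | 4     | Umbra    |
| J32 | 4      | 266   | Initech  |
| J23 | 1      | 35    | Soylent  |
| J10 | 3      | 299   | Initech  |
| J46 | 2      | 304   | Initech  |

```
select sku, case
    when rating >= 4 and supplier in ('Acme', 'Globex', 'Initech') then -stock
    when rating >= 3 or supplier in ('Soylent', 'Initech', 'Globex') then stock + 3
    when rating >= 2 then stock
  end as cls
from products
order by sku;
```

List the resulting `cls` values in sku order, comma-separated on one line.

302, 38, -266, 6, -20, 307, 499, 7, 195, -247, 214, -12, -499, -159

sku=J10: rating >= 3 or supplier in ('Soylent', 'Initech', 'Globex') → 302
sku=J23: rating >= 3 or supplier in ('Soylent', 'Initech', 'Globex') → 38
sku=J32: rating >= 4 and supplier in ('Acme', 'Globex', 'Initech') → -266
sku=J36: rating >= 3 or supplier in ('Soylent', 'Initech', 'Globex') → 6
sku=J37: rating >= 4 and supplier in ('Acme', 'Globex', 'Initech') → -20
sku=J46: rating >= 3 or supplier in ('Soylent', 'Initech', 'Globex') → 307
sku=J51: rating >= 3 or supplier in ('Soylent', 'Initech', 'Globex') → 499
sku=J61: rating >= 3 or supplier in ('Soylent', 'Initech', 'Globex') → 7
sku=J74: rating >= 3 or supplier in ('Soylent', 'Initech', 'Globex') → 195
sku=J78: rating >= 4 and supplier in ('Acme', 'Globex', 'Initech') → -247
sku=J79: rating >= 3 or supplier in ('Soylent', 'Initech', 'Globex') → 214
sku=J82: rating >= 4 and supplier in ('Acme', 'Globex', 'Initech') → -12
sku=J94: rating >= 4 and supplier in ('Acme', 'Globex', 'Initech') → -499
sku=J96: rating >= 4 and supplier in ('Acme', 'Globex', 'Initech') → -159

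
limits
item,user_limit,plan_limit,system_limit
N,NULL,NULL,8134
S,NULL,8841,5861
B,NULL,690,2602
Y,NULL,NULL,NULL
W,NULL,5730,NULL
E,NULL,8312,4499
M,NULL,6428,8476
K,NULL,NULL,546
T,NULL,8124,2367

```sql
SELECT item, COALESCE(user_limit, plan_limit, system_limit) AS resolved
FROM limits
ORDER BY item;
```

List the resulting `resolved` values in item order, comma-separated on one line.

item=B: user_limit=NULL, plan_limit=690 → 690
item=E: user_limit=NULL, plan_limit=8312 → 8312
item=K: user_limit=NULL, plan_limit=NULL, system_limit=546 → 546
item=M: user_limit=NULL, plan_limit=6428 → 6428
item=N: user_limit=NULL, plan_limit=NULL, system_limit=8134 → 8134
item=S: user_limit=NULL, plan_limit=8841 → 8841
item=T: user_limit=NULL, plan_limit=8124 → 8124
item=W: user_limit=NULL, plan_limit=5730 → 5730
item=Y: user_limit=NULL, plan_limit=NULL, system_limit=NULL (all NULL) → NULL

690, 8312, 546, 6428, 8134, 8841, 8124, 5730, NULL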